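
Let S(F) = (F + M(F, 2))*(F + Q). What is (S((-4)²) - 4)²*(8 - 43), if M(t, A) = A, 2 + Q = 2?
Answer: -2822960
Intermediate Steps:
Q = 0 (Q = -2 + 2 = 0)
S(F) = F*(2 + F) (S(F) = (F + 2)*(F + 0) = (2 + F)*F = F*(2 + F))
(S((-4)²) - 4)²*(8 - 43) = ((-4)²*(2 + (-4)²) - 4)²*(8 - 43) = (16*(2 + 16) - 4)²*(-35) = (16*18 - 4)²*(-35) = (288 - 4)²*(-35) = 284²*(-35) = 80656*(-35) = -2822960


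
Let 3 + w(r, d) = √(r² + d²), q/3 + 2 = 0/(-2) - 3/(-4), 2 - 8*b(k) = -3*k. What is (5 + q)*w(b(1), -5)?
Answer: -15/4 + 25*√65/32 ≈ 2.5486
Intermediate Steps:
b(k) = ¼ + 3*k/8 (b(k) = ¼ - (-3)*k/8 = ¼ + 3*k/8)
q = -15/4 (q = -6 + 3*(0/(-2) - 3/(-4)) = -6 + 3*(0*(-½) - 3*(-¼)) = -6 + 3*(0 + ¾) = -6 + 3*(¾) = -6 + 9/4 = -15/4 ≈ -3.7500)
w(r, d) = -3 + √(d² + r²) (w(r, d) = -3 + √(r² + d²) = -3 + √(d² + r²))
(5 + q)*w(b(1), -5) = (5 - 15/4)*(-3 + √((-5)² + (¼ + (3/8)*1)²)) = 5*(-3 + √(25 + (¼ + 3/8)²))/4 = 5*(-3 + √(25 + (5/8)²))/4 = 5*(-3 + √(25 + 25/64))/4 = 5*(-3 + √(1625/64))/4 = 5*(-3 + 5*√65/8)/4 = -15/4 + 25*√65/32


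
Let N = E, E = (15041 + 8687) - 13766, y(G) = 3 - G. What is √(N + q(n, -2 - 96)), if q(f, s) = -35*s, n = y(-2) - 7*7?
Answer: 12*√93 ≈ 115.72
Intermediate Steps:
n = -44 (n = (3 - 1*(-2)) - 7*7 = (3 + 2) - 49 = 5 - 49 = -44)
E = 9962 (E = 23728 - 13766 = 9962)
N = 9962
√(N + q(n, -2 - 96)) = √(9962 - 35*(-2 - 96)) = √(9962 - 35*(-98)) = √(9962 + 3430) = √13392 = 12*√93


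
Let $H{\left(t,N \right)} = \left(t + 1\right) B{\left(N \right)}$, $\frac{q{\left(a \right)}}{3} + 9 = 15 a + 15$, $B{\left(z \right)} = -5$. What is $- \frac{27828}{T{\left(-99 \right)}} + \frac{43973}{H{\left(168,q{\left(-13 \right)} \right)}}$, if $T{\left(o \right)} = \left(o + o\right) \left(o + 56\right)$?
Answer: $- \frac{22105599}{399685} \approx -55.308$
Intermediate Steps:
$T{\left(o \right)} = 2 o \left(56 + o\right)$
$q{\left(a \right)} = 18 + 45 a$ ($q{\left(a \right)} = -27 + 3 \left(15 a + 15\right) = -27 + 3 \left(15 + 15 a\right) = -27 + \left(45 + 45 a\right) = 18 + 45 a$)
$H{\left(t,N \right)} = -5 - 5 t$ ($H{\left(t,N \right)} = \left(t + 1\right) \left(-5\right) = \left(1 + t\right) \left(-5\right) = -5 - 5 t$)
$- \frac{27828}{T{\left(-99 \right)}} + \frac{43973}{H{\left(168,q{\left(-13 \right)} \right)}} = - \frac{27828}{2 \left(-99\right) \left(56 - 99\right)} + \frac{43973}{-5 - 840} = - \frac{27828}{2 \left(-99\right) \left(-43\right)} + \frac{43973}{-5 - 840} = - \frac{27828}{8514} + \frac{43973}{-845} = \left(-27828\right) \frac{1}{8514} + 43973 \left(- \frac{1}{845}\right) = - \frac{1546}{473} - \frac{43973}{845} = - \frac{22105599}{399685}$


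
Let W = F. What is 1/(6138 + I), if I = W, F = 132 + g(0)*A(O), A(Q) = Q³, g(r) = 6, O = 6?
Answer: 1/7566 ≈ 0.00013217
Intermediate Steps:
F = 1428 (F = 132 + 6*6³ = 132 + 6*216 = 132 + 1296 = 1428)
W = 1428
I = 1428
1/(6138 + I) = 1/(6138 + 1428) = 1/7566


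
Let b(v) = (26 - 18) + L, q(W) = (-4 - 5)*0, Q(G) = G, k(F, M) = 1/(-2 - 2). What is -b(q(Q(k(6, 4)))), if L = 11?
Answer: -19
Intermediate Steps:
k(F, M) = -¼ (k(F, M) = 1/(-4) = -¼)
q(W) = 0 (q(W) = -9*0 = 0)
b(v) = 19 (b(v) = (26 - 18) + 11 = 8 + 11 = 19)
-b(q(Q(k(6, 4)))) = -1*19 = -19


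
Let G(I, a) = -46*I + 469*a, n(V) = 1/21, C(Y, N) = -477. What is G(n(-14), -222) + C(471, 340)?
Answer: -2196541/21 ≈ -1.0460e+5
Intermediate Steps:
n(V) = 1/21
G(n(-14), -222) + C(471, 340) = (-46*1/21 + 469*(-222)) - 477 = (-46/21 - 104118) - 477 = -2186524/21 - 477 = -2196541/21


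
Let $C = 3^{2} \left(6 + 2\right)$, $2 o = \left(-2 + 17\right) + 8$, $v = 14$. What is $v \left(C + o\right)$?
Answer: $1169$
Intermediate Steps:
$o = \frac{23}{2}$ ($o = \frac{\left(-2 + 17\right) + 8}{2} = \frac{15 + 8}{2} = \frac{1}{2} \cdot 23 = \frac{23}{2} \approx 11.5$)
$C = 72$ ($C = 9 \cdot 8 = 72$)
$v \left(C + o\right) = 14 \left(72 + \frac{23}{2}\right) = 14 \cdot \frac{167}{2} = 1169$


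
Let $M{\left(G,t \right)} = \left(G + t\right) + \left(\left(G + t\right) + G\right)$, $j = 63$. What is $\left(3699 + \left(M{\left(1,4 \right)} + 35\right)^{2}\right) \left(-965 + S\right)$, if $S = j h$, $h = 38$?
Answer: $8309635$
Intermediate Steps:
$S = 2394$ ($S = 63 \cdot 38 = 2394$)
$M{\left(G,t \right)} = 2 t + 3 G$ ($M{\left(G,t \right)} = \left(G + t\right) + \left(t + 2 G\right) = 2 t + 3 G$)
$\left(3699 + \left(M{\left(1,4 \right)} + 35\right)^{2}\right) \left(-965 + S\right) = \left(3699 + \left(\left(2 \cdot 4 + 3 \cdot 1\right) + 35\right)^{2}\right) \left(-965 + 2394\right) = \left(3699 + \left(\left(8 + 3\right) + 35\right)^{2}\right) 1429 = \left(3699 + \left(11 + 35\right)^{2}\right) 1429 = \left(3699 + 46^{2}\right) 1429 = \left(3699 + 2116\right) 1429 = 5815 \cdot 1429 = 8309635$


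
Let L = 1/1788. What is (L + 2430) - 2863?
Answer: -774203/1788 ≈ -433.00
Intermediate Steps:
L = 1/1788 ≈ 0.00055928
(L + 2430) - 2863 = (1/1788 + 2430) - 2863 = 4344841/1788 - 2863 = -774203/1788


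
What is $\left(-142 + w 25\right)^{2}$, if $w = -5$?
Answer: $71289$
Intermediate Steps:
$\left(-142 + w 25\right)^{2} = \left(-142 - 125\right)^{2} = \left(-267\right)^{2} = 71289$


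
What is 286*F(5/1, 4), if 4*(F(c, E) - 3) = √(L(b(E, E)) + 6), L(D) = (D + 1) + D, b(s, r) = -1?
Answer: 858 + 143*√5/2 ≈ 1017.9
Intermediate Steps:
L(D) = 1 + 2*D (L(D) = (1 + D) + D = 1 + 2*D)
F(c, E) = 3 + √5/4 (F(c, E) = 3 + √((1 + 2*(-1)) + 6)/4 = 3 + √((1 - 2) + 6)/4 = 3 + √(-1 + 6)/4 = 3 + √5/4)
286*F(5/1, 4) = 286*(3 + √5/4) = 858 + 143*√5/2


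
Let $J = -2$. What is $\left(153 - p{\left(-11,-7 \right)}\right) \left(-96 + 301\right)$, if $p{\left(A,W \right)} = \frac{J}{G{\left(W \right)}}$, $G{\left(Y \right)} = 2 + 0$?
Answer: $31570$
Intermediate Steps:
$G{\left(Y \right)} = 2$
$p{\left(A,W \right)} = -1$ ($p{\left(A,W \right)} = - \frac{2}{2} = \left(-2\right) \frac{1}{2} = -1$)
$\left(153 - p{\left(-11,-7 \right)}\right) \left(-96 + 301\right) = \left(153 - -1\right) \left(-96 + 301\right) = \left(153 + 1\right) 205 = 154 \cdot 205 = 31570$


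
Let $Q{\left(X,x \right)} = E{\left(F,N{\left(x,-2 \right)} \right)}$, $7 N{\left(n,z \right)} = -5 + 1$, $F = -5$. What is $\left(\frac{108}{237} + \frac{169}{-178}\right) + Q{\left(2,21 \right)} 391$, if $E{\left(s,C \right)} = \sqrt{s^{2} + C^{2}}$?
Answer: $- \frac{6943}{14062} + \frac{391 \sqrt{1241}}{7} \approx 1967.2$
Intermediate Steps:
$N{\left(n,z \right)} = - \frac{4}{7}$ ($N{\left(n,z \right)} = \frac{-5 + 1}{7} = \frac{1}{7} \left(-4\right) = - \frac{4}{7}$)
$E{\left(s,C \right)} = \sqrt{C^{2} + s^{2}}$
$Q{\left(X,x \right)} = \frac{\sqrt{1241}}{7}$ ($Q{\left(X,x \right)} = \sqrt{\left(- \frac{4}{7}\right)^{2} + \left(-5\right)^{2}} = \sqrt{\frac{16}{49} + 25} = \sqrt{\frac{1241}{49}} = \frac{\sqrt{1241}}{7}$)
$\left(\frac{108}{237} + \frac{169}{-178}\right) + Q{\left(2,21 \right)} 391 = \left(\frac{108}{237} + \frac{169}{-178}\right) + \frac{\sqrt{1241}}{7} \cdot 391 = \left(108 \cdot \frac{1}{237} + 169 \left(- \frac{1}{178}\right)\right) + \frac{391 \sqrt{1241}}{7} = \left(\frac{36}{79} - \frac{169}{178}\right) + \frac{391 \sqrt{1241}}{7} = - \frac{6943}{14062} + \frac{391 \sqrt{1241}}{7}$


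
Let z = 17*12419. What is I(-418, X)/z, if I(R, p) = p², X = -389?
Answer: 151321/211123 ≈ 0.71674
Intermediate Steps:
z = 211123
I(-418, X)/z = (-389)²/211123 = 151321*(1/211123) = 151321/211123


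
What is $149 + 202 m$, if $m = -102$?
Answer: $-20455$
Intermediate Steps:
$149 + 202 m = 149 + 202 \left(-102\right) = 149 - 20604 = -20455$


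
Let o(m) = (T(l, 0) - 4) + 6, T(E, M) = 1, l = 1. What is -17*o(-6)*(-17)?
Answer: 867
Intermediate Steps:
o(m) = 3 (o(m) = (1 - 4) + 6 = -3 + 6 = 3)
-17*o(-6)*(-17) = -17*3*(-17) = -51*(-17) = 867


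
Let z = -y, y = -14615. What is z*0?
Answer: 0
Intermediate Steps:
z = 14615 (z = -1*(-14615) = 14615)
z*0 = 14615*0 = 0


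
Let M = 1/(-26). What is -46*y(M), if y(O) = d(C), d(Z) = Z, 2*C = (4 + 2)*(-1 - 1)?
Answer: 276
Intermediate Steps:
C = -6 (C = ((4 + 2)*(-1 - 1))/2 = (6*(-2))/2 = (1/2)*(-12) = -6)
M = -1/26 ≈ -0.038462
y(O) = -6
-46*y(M) = -46*(-6) = 276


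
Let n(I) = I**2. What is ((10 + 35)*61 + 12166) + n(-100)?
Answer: 24911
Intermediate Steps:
((10 + 35)*61 + 12166) + n(-100) = ((10 + 35)*61 + 12166) + (-100)**2 = (45*61 + 12166) + 10000 = (2745 + 12166) + 10000 = 14911 + 10000 = 24911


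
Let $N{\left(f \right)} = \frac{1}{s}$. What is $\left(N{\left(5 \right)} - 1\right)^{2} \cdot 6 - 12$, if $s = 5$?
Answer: $- \frac{204}{25} \approx -8.16$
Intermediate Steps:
$N{\left(f \right)} = \frac{1}{5}$
$\left(N{\left(5 \right)} - 1\right)^{2} \cdot 6 - 12 = \left(\frac{1}{5} - 1\right)^{2} \cdot 6 - 12 = \left(- \frac{4}{5}\right)^{2} \cdot 6 - 12 = \frac{16}{25} \cdot 6 - 12 = \frac{96}{25} - 12 = - \frac{204}{25}$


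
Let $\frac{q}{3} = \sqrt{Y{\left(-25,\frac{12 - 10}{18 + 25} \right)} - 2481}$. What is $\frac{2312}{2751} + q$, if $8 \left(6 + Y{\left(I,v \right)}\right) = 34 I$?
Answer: $\frac{2312}{2751} + \frac{3 i \sqrt{10373}}{2} \approx 0.84042 + 152.77 i$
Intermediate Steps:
$Y{\left(I,v \right)} = -6 + \frac{17 I}{4}$ ($Y{\left(I,v \right)} = -6 + \frac{34 I}{8} = -6 + \frac{17 I}{4}$)
$q = \frac{3 i \sqrt{10373}}{2}$ ($q = 3 \sqrt{\left(-6 + \frac{17}{4} \left(-25\right)\right) - 2481} = 3 \sqrt{\left(-6 - \frac{425}{4}\right) - 2481} = 3 \sqrt{- \frac{449}{4} - 2481} = 3 \sqrt{- \frac{10373}{4}} = 3 \frac{i \sqrt{10373}}{2} = \frac{3 i \sqrt{10373}}{2} \approx 152.77 i$)
$\frac{2312}{2751} + q = \frac{2312}{2751} + \frac{3 i \sqrt{10373}}{2}$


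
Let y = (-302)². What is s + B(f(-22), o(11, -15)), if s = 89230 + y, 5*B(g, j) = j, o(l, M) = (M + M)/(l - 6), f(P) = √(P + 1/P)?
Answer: 902164/5 ≈ 1.8043e+5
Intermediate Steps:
o(l, M) = 2*M/(-6 + l) (o(l, M) = (2*M)/(-6 + l) = 2*M/(-6 + l))
B(g, j) = j/5
y = 91204
s = 180434 (s = 89230 + 91204 = 180434)
s + B(f(-22), o(11, -15)) = 180434 + (2*(-15)/(-6 + 11))/5 = 180434 + (2*(-15)/5)/5 = 180434 + (2*(-15)*(⅕))/5 = 180434 + (⅕)*(-6) = 180434 - 6/5 = 902164/5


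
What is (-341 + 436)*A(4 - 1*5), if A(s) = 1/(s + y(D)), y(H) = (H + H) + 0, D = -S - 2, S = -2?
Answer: -95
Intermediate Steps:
D = 0 (D = -1*(-2) - 2 = 2 - 2 = 0)
y(H) = 2*H (y(H) = 2*H + 0 = 2*H)
A(s) = 1/s (A(s) = 1/(s + 2*0) = 1/(s + 0) = 1/s)
(-341 + 436)*A(4 - 1*5) = (-341 + 436)/(4 - 1*5) = 95/(4 - 5) = 95/(-1) = 95*(-1) = -95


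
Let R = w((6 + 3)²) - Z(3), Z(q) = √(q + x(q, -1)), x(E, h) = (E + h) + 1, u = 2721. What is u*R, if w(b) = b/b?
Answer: 2721 - 2721*√6 ≈ -3944.1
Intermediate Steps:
x(E, h) = 1 + E + h
w(b) = 1
Z(q) = √2*√q (Z(q) = √(q + (1 + q - 1)) = √(q + q) = √(2*q) = √2*√q)
R = 1 - √6 (R = 1 - √2*√3 = 1 - √6 ≈ -1.4495)
u*R = 2721*(1 - √6) = 2721 - 2721*√6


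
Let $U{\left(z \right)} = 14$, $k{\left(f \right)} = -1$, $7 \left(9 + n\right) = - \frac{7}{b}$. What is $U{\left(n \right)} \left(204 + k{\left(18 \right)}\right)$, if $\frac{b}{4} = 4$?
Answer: $2842$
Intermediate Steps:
$b = 16$ ($b = 4 \cdot 4 = 16$)
$n = - \frac{145}{16}$ ($n = -9 + \frac{\left(-7\right) \frac{1}{16}}{7} = -9 + \frac{1}{7} \left(- \frac{7}{16}\right) = -9 - \frac{1}{16} = - \frac{145}{16} \approx -9.0625$)
$U{\left(n \right)} \left(204 + k{\left(18 \right)}\right) = 14 \left(204 - 1\right) = 14 \cdot 203 = 2842$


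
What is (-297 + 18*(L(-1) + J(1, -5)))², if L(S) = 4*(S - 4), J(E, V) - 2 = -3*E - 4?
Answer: 558009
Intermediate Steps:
J(E, V) = -2 - 3*E (J(E, V) = 2 + (-3*E - 4) = 2 + (-4 - 3*E) = -2 - 3*E)
L(S) = -16 + 4*S (L(S) = 4*(-4 + S) = -16 + 4*S)
(-297 + 18*(L(-1) + J(1, -5)))² = (-297 + 18*((-16 + 4*(-1)) + (-2 - 3*1)))² = (-297 + 18*((-16 - 4) + (-2 - 3)))² = (-297 + 18*(-20 - 5))² = (-297 + 18*(-25))² = (-297 - 450)² = (-747)² = 558009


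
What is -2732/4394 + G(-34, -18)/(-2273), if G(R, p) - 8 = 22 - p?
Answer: -3210374/4993781 ≈ -0.64287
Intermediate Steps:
G(R, p) = 30 - p (G(R, p) = 8 + (22 - p) = 30 - p)
-2732/4394 + G(-34, -18)/(-2273) = -2732/4394 + (30 - 1*(-18))/(-2273) = -2732*1/4394 + (30 + 18)*(-1/2273) = -1366/2197 + 48*(-1/2273) = -1366/2197 - 48/2273 = -3210374/4993781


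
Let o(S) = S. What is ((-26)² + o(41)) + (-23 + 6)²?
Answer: 1006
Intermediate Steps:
((-26)² + o(41)) + (-23 + 6)² = ((-26)² + 41) + (-23 + 6)² = (676 + 41) + (-17)² = 717 + 289 = 1006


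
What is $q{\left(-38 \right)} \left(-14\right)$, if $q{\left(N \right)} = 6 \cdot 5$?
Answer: $-420$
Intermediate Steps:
$q{\left(N \right)} = 30$
$q{\left(-38 \right)} \left(-14\right) = 30 \left(-14\right) = -420$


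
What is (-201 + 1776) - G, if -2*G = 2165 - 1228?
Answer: 4087/2 ≈ 2043.5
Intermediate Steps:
G = -937/2 (G = -(2165 - 1228)/2 = -½*937 = -937/2 ≈ -468.50)
(-201 + 1776) - G = (-201 + 1776) - 1*(-937/2) = 1575 + 937/2 = 4087/2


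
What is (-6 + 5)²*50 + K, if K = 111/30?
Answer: 537/10 ≈ 53.700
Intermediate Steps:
K = 37/10 (K = 111*(1/30) = 37/10 ≈ 3.7000)
(-6 + 5)²*50 + K = (-6 + 5)²*50 + 37/10 = (-1)²*50 + 37/10 = 1*50 + 37/10 = 50 + 37/10 = 537/10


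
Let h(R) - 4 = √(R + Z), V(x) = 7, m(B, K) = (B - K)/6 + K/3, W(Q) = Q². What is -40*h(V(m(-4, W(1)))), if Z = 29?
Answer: -400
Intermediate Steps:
m(B, K) = B/6 + K/6 (m(B, K) = (B - K)*(⅙) + K*(⅓) = (-K/6 + B/6) + K/3 = B/6 + K/6)
h(R) = 4 + √(29 + R) (h(R) = 4 + √(R + 29) = 4 + √(29 + R))
-40*h(V(m(-4, W(1)))) = -40*(4 + √(29 + 7)) = -40*(4 + √36) = -40*(4 + 6) = -40*10 = -400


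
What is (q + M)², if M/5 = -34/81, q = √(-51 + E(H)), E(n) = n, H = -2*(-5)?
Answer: (170 - 81*I*√41)²/6561 ≈ -36.595 - 26.877*I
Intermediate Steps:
H = 10
q = I*√41 (q = √(-51 + 10) = √(-41) = I*√41 ≈ 6.4031*I)
M = -170/81 (M = 5*(-34/81) = -170/81 ≈ -2.0988)
(q + M)² = (I*√41 - 170/81)² = (-170/81 + I*√41)²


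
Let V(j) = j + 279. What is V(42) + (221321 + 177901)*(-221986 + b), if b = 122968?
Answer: -39530163675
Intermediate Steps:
V(j) = 279 + j
V(42) + (221321 + 177901)*(-221986 + b) = (279 + 42) + (221321 + 177901)*(-221986 + 122968) = 321 + 399222*(-99018) = 321 - 39530163996 = -39530163675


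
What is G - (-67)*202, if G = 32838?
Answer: 46372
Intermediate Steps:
G - (-67)*202 = 32838 - (-67)*202 = 32838 - 1*(-13534) = 32838 + 13534 = 46372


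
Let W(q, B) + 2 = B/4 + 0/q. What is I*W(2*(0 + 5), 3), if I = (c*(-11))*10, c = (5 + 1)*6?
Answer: 4950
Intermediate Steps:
c = 36 (c = 6*6 = 36)
W(q, B) = -2 + B/4 (W(q, B) = -2 + (B/4 + 0/q) = -2 + (B*(¼) + 0) = -2 + (B/4 + 0) = -2 + B/4)
I = -3960 (I = (36*(-11))*10 = -396*10 = -3960)
I*W(2*(0 + 5), 3) = -3960*(-2 + (¼)*3) = -3960*(-2 + ¾) = -3960*(-5/4) = 4950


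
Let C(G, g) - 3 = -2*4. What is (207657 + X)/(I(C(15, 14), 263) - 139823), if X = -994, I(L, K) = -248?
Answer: -206663/140071 ≈ -1.4754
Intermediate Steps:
C(G, g) = -5 (C(G, g) = 3 - 2*4 = 3 - 8 = -5)
(207657 + X)/(I(C(15, 14), 263) - 139823) = (207657 - 994)/(-248 - 139823) = 206663/(-140071) = 206663*(-1/140071) = -206663/140071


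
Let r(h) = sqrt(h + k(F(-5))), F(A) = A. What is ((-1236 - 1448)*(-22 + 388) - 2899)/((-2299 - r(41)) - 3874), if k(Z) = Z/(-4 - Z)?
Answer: 985243/6179 ≈ 159.45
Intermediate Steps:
r(h) = sqrt(-5 + h) (r(h) = sqrt(h - 1*(-5)/(4 - 5)) = sqrt(h - 1*(-5)/(-1)) = sqrt(h - 1*(-5)*(-1)) = sqrt(h - 5) = sqrt(-5 + h))
((-1236 - 1448)*(-22 + 388) - 2899)/((-2299 - r(41)) - 3874) = ((-1236 - 1448)*(-22 + 388) - 2899)/((-2299 - sqrt(-5 + 41)) - 3874) = (-2684*366 - 2899)/((-2299 - sqrt(36)) - 3874) = (-982344 - 2899)/((-2299 - 1*6) - 3874) = -985243/((-2299 - 6) - 3874) = -985243/(-2305 - 3874) = -985243/(-6179) = -985243*(-1/6179) = 985243/6179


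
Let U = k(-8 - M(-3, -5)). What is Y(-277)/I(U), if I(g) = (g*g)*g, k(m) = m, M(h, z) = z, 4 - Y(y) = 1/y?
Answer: -1109/7479 ≈ -0.14828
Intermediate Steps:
Y(y) = 4 - 1/y
U = -3 (U = -8 - 1*(-5) = -8 + 5 = -3)
I(g) = g³ (I(g) = g²*g = g³)
Y(-277)/I(U) = (4 - 1/(-277))/((-3)³) = (4 - 1*(-1/277))/(-27) = (4 + 1/277)*(-1/27) = (1109/277)*(-1/27) = -1109/7479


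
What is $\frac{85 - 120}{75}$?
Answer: $- \frac{7}{15} \approx -0.46667$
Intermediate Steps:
$\frac{85 - 120}{75} = \frac{1}{75} \left(-35\right) = - \frac{7}{15}$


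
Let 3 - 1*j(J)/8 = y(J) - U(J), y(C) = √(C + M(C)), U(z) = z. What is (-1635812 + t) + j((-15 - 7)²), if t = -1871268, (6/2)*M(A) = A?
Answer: -3503184 - 352*√3/3 ≈ -3.5034e+6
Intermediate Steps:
M(A) = A/3
y(C) = 2*√3*√C/3 (y(C) = √(C + C/3) = √(4*C/3) = 2*√3*√C/3)
j(J) = 24 + 8*J - 16*√3*√J/3 (j(J) = 24 - 8*(2*√3*√J/3 - J) = 24 - 8*(-J + 2*√3*√J/3) = 24 + (8*J - 16*√3*√J/3) = 24 + 8*J - 16*√3*√J/3)
(-1635812 + t) + j((-15 - 7)²) = (-1635812 - 1871268) + (24 + 8*(-15 - 7)² - 16*√3*√((-15 - 7)²)/3) = -3507080 + (24 + 8*(-22)² - 16*√3*√((-22)²)/3) = -3507080 + (24 + 8*484 - 16*√3*√484/3) = -3507080 + (24 + 3872 - 16/3*√3*22) = -3507080 + (24 + 3872 - 352*√3/3) = -3507080 + (3896 - 352*√3/3) = -3503184 - 352*√3/3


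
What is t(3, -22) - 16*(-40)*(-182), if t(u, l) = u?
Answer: -116477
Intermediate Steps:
t(3, -22) - 16*(-40)*(-182) = 3 - 16*(-40)*(-182) = 3 + 640*(-182) = 3 - 116480 = -116477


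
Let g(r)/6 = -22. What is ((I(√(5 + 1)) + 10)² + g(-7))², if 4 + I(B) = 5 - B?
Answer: 2929 + 220*√6 ≈ 3467.9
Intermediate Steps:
g(r) = -132 (g(r) = 6*(-22) = -132)
I(B) = 1 - B (I(B) = -4 + (5 - B) = 1 - B)
((I(√(5 + 1)) + 10)² + g(-7))² = (((1 - √(5 + 1)) + 10)² - 132)² = (((1 - √6) + 10)² - 132)² = ((11 - √6)² - 132)² = (-132 + (11 - √6)²)²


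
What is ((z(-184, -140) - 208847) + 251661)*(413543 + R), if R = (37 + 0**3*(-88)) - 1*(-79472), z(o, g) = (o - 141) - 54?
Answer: 20922661620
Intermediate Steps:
z(o, g) = -195 + o (z(o, g) = (-141 + o) - 54 = -195 + o)
R = 79509 (R = (37 + 0*(-88)) + 79472 = (37 + 0) + 79472 = 37 + 79472 = 79509)
((z(-184, -140) - 208847) + 251661)*(413543 + R) = (((-195 - 184) - 208847) + 251661)*(413543 + 79509) = ((-379 - 208847) + 251661)*493052 = (-209226 + 251661)*493052 = 42435*493052 = 20922661620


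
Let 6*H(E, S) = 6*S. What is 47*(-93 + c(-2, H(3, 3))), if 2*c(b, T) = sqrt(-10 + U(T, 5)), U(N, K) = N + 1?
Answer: -4371 + 47*I*sqrt(6)/2 ≈ -4371.0 + 57.563*I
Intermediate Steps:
U(N, K) = 1 + N
H(E, S) = S (H(E, S) = (6*S)/6 = S)
c(b, T) = sqrt(-9 + T)/2 (c(b, T) = sqrt(-10 + (1 + T))/2 = sqrt(-9 + T)/2)
47*(-93 + c(-2, H(3, 3))) = 47*(-93 + sqrt(-9 + 3)/2) = 47*(-93 + sqrt(-6)/2) = 47*(-93 + (I*sqrt(6))/2) = 47*(-93 + I*sqrt(6)/2) = -4371 + 47*I*sqrt(6)/2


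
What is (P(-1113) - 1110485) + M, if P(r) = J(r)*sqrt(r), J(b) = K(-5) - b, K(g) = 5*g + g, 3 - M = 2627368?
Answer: -3737850 + 1083*I*sqrt(1113) ≈ -3.7378e+6 + 36131.0*I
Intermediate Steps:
M = -2627365 (M = 3 - 1*2627368 = 3 - 2627368 = -2627365)
K(g) = 6*g
J(b) = -30 - b (J(b) = 6*(-5) - b = -30 - b)
P(r) = sqrt(r)*(-30 - r) (P(r) = (-30 - r)*sqrt(r) = sqrt(r)*(-30 - r))
(P(-1113) - 1110485) + M = (sqrt(-1113)*(-30 - 1*(-1113)) - 1110485) - 2627365 = ((I*sqrt(1113))*(-30 + 1113) - 1110485) - 2627365 = ((I*sqrt(1113))*1083 - 1110485) - 2627365 = (1083*I*sqrt(1113) - 1110485) - 2627365 = (-1110485 + 1083*I*sqrt(1113)) - 2627365 = -3737850 + 1083*I*sqrt(1113)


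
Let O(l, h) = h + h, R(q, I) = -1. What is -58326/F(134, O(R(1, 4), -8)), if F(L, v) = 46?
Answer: -29163/23 ≈ -1268.0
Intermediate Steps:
O(l, h) = 2*h
-58326/F(134, O(R(1, 4), -8)) = -58326/46 = -58326*1/46 = -29163/23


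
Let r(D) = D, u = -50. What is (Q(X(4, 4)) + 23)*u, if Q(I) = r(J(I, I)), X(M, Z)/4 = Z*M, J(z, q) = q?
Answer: -4350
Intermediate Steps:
X(M, Z) = 4*M*Z (X(M, Z) = 4*(Z*M) = 4*(M*Z) = 4*M*Z)
Q(I) = I
(Q(X(4, 4)) + 23)*u = (4*4*4 + 23)*(-50) = (64 + 23)*(-50) = 87*(-50) = -4350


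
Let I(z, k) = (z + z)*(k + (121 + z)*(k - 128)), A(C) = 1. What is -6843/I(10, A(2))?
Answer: 6843/332720 ≈ 0.020567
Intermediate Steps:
I(z, k) = 2*z*(k + (-128 + k)*(121 + z)) (I(z, k) = (2*z)*(k + (121 + z)*(-128 + k)) = (2*z)*(k + (-128 + k)*(121 + z)) = 2*z*(k + (-128 + k)*(121 + z)))
-6843/I(10, A(2)) = -6843*1/(20*(-15488 - 128*10 + 122*1 + 1*10)) = -6843*1/(20*(-15488 - 1280 + 122 + 10)) = -6843/(2*10*(-16636)) = -6843/(-332720) = -6843*(-1/332720) = 6843/332720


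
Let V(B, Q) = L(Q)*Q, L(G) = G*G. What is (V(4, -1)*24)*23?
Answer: -552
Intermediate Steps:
L(G) = G**2
V(B, Q) = Q**3 (V(B, Q) = Q**2*Q = Q**3)
(V(4, -1)*24)*23 = ((-1)**3*24)*23 = -1*24*23 = -24*23 = -552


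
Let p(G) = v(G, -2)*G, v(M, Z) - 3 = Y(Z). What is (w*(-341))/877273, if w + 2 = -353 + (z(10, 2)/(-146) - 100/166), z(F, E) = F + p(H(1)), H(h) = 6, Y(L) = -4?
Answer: 734773501/5315397107 ≈ 0.13823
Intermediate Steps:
v(M, Z) = -1 (v(M, Z) = 3 - 4 = -1)
p(G) = -G
z(F, E) = -6 + F (z(F, E) = F - 1*6 = F - 6 = -6 + F)
w = -2154761/6059 (w = -2 + (-353 + ((-6 + 10)/(-146) - 100/166)) = -2 + (-353 + (4*(-1/146) - 100*1/166)) = -2 + (-353 + (-2/73 - 50/83)) = -2 + (-353 - 3816/6059) = -2 - 2142643/6059 = -2154761/6059 ≈ -355.63)
(w*(-341))/877273 = -2154761/6059*(-341)/877273 = (734773501/6059)*(1/877273) = 734773501/5315397107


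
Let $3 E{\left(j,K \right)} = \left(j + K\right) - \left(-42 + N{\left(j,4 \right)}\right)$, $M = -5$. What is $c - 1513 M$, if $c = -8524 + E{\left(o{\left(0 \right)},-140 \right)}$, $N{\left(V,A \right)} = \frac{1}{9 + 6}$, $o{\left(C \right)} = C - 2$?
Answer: $- \frac{44656}{45} \approx -992.36$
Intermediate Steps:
$o{\left(C \right)} = -2 + C$
$N{\left(V,A \right)} = \frac{1}{15}$
$E{\left(j,K \right)} = \frac{629}{45} + \frac{K}{3} + \frac{j}{3}$ ($E{\left(j,K \right)} = \frac{\left(j + K\right) + \left(42 - \frac{1}{15}\right)}{3} = \frac{\left(K + j\right) + \left(42 - \frac{1}{15}\right)}{3} = \frac{\left(K + j\right) + \frac{629}{15}}{3} = \frac{\frac{629}{15} + K + j}{3} = \frac{629}{45} + \frac{K}{3} + \frac{j}{3}$)
$c = - \frac{385081}{45}$ ($c = -8524 + \left(\frac{629}{45} + \frac{1}{3} \left(-140\right) + \frac{-2 + 0}{3}\right) = -8524 + \left(\frac{629}{45} - \frac{140}{3} + \frac{1}{3} \left(-2\right)\right) = -8524 - \frac{1501}{45} = - \frac{385081}{45} \approx -8557.4$)
$c - 1513 M = - \frac{385081}{45} - -7565 = - \frac{385081}{45} + 7565 = - \frac{44656}{45}$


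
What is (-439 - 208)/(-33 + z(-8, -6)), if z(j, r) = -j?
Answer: 647/25 ≈ 25.880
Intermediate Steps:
(-439 - 208)/(-33 + z(-8, -6)) = (-439 - 208)/(-33 - 1*(-8)) = -647/(-33 + 8) = -647/(-25) = -647*(-1/25) = 647/25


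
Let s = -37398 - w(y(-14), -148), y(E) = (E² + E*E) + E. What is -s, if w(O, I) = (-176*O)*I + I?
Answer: 9883394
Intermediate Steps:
y(E) = E + 2*E² (y(E) = (E² + E²) + E = 2*E² + E = E + 2*E²)
w(O, I) = I - 176*I*O (w(O, I) = -176*I*O + I = I - 176*I*O)
s = -9883394 (s = -37398 - (-148)*(1 - (-2464)*(1 + 2*(-14))) = -37398 - (-148)*(1 - (-2464)*(1 - 28)) = -37398 - (-148)*(1 - (-2464)*(-27)) = -37398 - (-148)*(1 - 176*378) = -37398 - (-148)*(1 - 66528) = -37398 - (-148)*(-66527) = -37398 - 1*9845996 = -37398 - 9845996 = -9883394)
-s = -1*(-9883394) = 9883394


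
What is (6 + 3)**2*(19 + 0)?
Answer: 1539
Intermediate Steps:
(6 + 3)**2*(19 + 0) = 9**2*19 = 81*19 = 1539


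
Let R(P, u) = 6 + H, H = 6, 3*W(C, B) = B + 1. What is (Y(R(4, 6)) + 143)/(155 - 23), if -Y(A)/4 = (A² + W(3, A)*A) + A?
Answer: -689/132 ≈ -5.2197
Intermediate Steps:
W(C, B) = ⅓ + B/3 (W(C, B) = (B + 1)/3 = (1 + B)/3 = ⅓ + B/3)
R(P, u) = 12 (R(P, u) = 6 + 6 = 12)
Y(A) = -4*A - 4*A² - 4*A*(⅓ + A/3) (Y(A) = -4*((A² + (⅓ + A/3)*A) + A) = -4*((A² + A*(⅓ + A/3)) + A) = -4*(A + A² + A*(⅓ + A/3)) = -4*A - 4*A² - 4*A*(⅓ + A/3))
(Y(R(4, 6)) + 143)/(155 - 23) = (-16/3*12*(1 + 12) + 143)/(155 - 23) = (-16/3*12*13 + 143)/132 = (-832 + 143)*(1/132) = -689*1/132 = -689/132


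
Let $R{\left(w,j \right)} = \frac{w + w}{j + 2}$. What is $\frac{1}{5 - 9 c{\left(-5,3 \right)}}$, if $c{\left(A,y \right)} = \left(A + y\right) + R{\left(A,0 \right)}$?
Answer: $\frac{1}{68} \approx 0.014706$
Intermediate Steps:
$R{\left(w,j \right)} = \frac{2 w}{2 + j}$
$c{\left(A,y \right)} = y + 2 A$ ($c{\left(A,y \right)} = \left(A + y\right) + \frac{2 A}{2 + 0} = \left(A + y\right) + \frac{2 A}{2} = \left(A + y\right) + 2 A \frac{1}{2} = \left(A + y\right) + A = y + 2 A$)
$\frac{1}{5 - 9 c{\left(-5,3 \right)}} = \frac{1}{5 - 9 \left(3 + 2 \left(-5\right)\right)} = \frac{1}{5 - 9 \left(3 - 10\right)} = \frac{1}{5 - -63} = \frac{1}{5 + 63} = \frac{1}{68}$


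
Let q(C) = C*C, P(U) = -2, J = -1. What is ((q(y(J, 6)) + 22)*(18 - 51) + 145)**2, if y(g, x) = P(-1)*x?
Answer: 28440889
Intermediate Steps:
y(g, x) = -2*x
q(C) = C**2
((q(y(J, 6)) + 22)*(18 - 51) + 145)**2 = (((-2*6)**2 + 22)*(18 - 51) + 145)**2 = (((-12)**2 + 22)*(-33) + 145)**2 = ((144 + 22)*(-33) + 145)**2 = (166*(-33) + 145)**2 = (-5478 + 145)**2 = (-5333)**2 = 28440889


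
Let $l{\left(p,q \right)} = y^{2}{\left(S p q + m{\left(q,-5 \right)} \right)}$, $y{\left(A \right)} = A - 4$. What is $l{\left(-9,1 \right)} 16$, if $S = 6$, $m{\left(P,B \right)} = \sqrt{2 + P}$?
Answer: $53872 - 1856 \sqrt{3} \approx 50657.0$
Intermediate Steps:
$y{\left(A \right)} = -4 + A$ ($y{\left(A \right)} = A - 4 = -4 + A$)
$l{\left(p,q \right)} = \left(-4 + \sqrt{2 + q} + 6 p q\right)^{2}$ ($l{\left(p,q \right)} = \left(-4 + \left(6 p q + \sqrt{2 + q}\right)\right)^{2} = \left(-4 + \left(\sqrt{2 + q} + 6 p q\right)\right)^{2} = \left(-4 + \sqrt{2 + q} + 6 p q\right)^{2}$)
$l{\left(-9,1 \right)} 16 = \left(-4 + \sqrt{2 + 1} + 6 \left(-9\right) 1\right)^{2} \cdot 16 = \left(-4 + \sqrt{3} - 54\right)^{2} \cdot 16 = \left(-58 + \sqrt{3}\right)^{2} \cdot 16 = 16 \left(-58 + \sqrt{3}\right)^{2}$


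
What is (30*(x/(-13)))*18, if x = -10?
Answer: 5400/13 ≈ 415.38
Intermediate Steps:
(30*(x/(-13)))*18 = (30*(-10/(-13)))*18 = (30*(-10*(-1/13)))*18 = (30*(10/13))*18 = (300/13)*18 = 5400/13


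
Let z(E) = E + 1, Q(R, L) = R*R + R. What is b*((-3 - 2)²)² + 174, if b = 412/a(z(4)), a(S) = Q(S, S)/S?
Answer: 129272/3 ≈ 43091.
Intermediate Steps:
Q(R, L) = R + R² (Q(R, L) = R² + R = R + R²)
z(E) = 1 + E
a(S) = 1 + S (a(S) = (S*(1 + S))/S = 1 + S)
b = 206/3 (b = 412/(1 + (1 + 4)) = 412/(1 + 5) = 412/6 = 412*(⅙) = 206/3 ≈ 68.667)
b*((-3 - 2)²)² + 174 = 206*((-3 - 2)²)²/3 + 174 = 206*((-5)²)²/3 + 174 = (206/3)*25² + 174 = (206/3)*625 + 174 = 128750/3 + 174 = 129272/3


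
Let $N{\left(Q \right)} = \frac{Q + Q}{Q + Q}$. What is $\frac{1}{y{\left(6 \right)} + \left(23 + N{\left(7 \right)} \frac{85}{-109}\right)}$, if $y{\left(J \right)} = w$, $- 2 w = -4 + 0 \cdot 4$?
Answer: $\frac{109}{2640} \approx 0.041288$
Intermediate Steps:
$w = 2$ ($w = - \frac{-4 + 0 \cdot 4}{2} = - \frac{-4 + 0}{2} = \left(- \frac{1}{2}\right) \left(-4\right) = 2$)
$N{\left(Q \right)} = 1$ ($N{\left(Q \right)} = \frac{2 Q}{2 Q} = 2 Q \frac{1}{2 Q} = 1$)
$y{\left(J \right)} = 2$
$\frac{1}{y{\left(6 \right)} + \left(23 + N{\left(7 \right)} \frac{85}{-109}\right)} = \frac{1}{2 + \left(23 + 1 \frac{85}{-109}\right)} = \frac{1}{2 + \left(23 + 1 \cdot 85 \left(- \frac{1}{109}\right)\right)} = \frac{1}{2 + \left(23 + 1 \left(- \frac{85}{109}\right)\right)} = \frac{1}{2 + \left(23 - \frac{85}{109}\right)} = \frac{1}{2 + \frac{2422}{109}} = \frac{1}{\frac{2640}{109}} = \frac{109}{2640}$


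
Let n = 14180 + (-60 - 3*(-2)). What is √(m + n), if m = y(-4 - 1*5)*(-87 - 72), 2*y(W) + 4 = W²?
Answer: √32018/2 ≈ 89.468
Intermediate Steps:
y(W) = -2 + W²/2
m = -12243/2 (m = (-2 + (-4 - 1*5)²/2)*(-87 - 72) = (-2 + (-4 - 5)²/2)*(-159) = (-2 + (½)*(-9)²)*(-159) = (-2 + (½)*81)*(-159) = (-2 + 81/2)*(-159) = (77/2)*(-159) = -12243/2 ≈ -6121.5)
n = 14126 (n = 14180 + (-60 + 6) = 14180 - 54 = 14126)
√(m + n) = √(-12243/2 + 14126) = √(16009/2) = √32018/2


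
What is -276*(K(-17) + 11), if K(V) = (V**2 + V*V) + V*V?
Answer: -242328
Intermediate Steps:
K(V) = 3*V**2 (K(V) = (V**2 + V**2) + V**2 = 2*V**2 + V**2 = 3*V**2)
-276*(K(-17) + 11) = -276*(3*(-17)**2 + 11) = -276*(3*289 + 11) = -276*(867 + 11) = -276*878 = -242328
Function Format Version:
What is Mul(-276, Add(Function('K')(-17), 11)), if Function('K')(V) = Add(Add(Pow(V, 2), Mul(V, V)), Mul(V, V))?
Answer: -242328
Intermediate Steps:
Function('K')(V) = Mul(3, Pow(V, 2)) (Function('K')(V) = Add(Add(Pow(V, 2), Pow(V, 2)), Pow(V, 2)) = Add(Mul(2, Pow(V, 2)), Pow(V, 2)) = Mul(3, Pow(V, 2)))
Mul(-276, Add(Function('K')(-17), 11)) = Mul(-276, Add(Mul(3, Pow(-17, 2)), 11)) = Mul(-276, Add(Mul(3, 289), 11)) = Mul(-276, Add(867, 11)) = Mul(-276, 878) = -242328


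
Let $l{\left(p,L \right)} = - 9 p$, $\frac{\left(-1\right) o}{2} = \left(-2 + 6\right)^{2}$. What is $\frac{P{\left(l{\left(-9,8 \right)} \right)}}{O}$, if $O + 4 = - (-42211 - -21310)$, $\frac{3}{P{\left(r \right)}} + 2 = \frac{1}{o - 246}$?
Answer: $- \frac{834}{11639629} \approx -7.1652 \cdot 10^{-5}$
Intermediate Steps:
$o = -32$ ($o = - 2 \left(-2 + 6\right)^{2} = - 2 \cdot 4^{2} = \left(-2\right) 16 = -32$)
$P{\left(r \right)} = - \frac{834}{557}$ ($P{\left(r \right)} = \frac{3}{-2 + \frac{1}{-32 - 246}} = \frac{3}{-2 + \frac{1}{-278}} = \frac{3}{-2 - \frac{1}{278}} = \frac{3}{- \frac{557}{278}} = 3 \left(- \frac{278}{557}\right) = - \frac{834}{557}$)
$O = 20897$ ($O = -4 - \left(-42211 - -21310\right) = -4 - \left(-42211 + 21310\right) = -4 - -20901 = -4 + 20901 = 20897$)
$\frac{P{\left(l{\left(-9,8 \right)} \right)}}{O} = - \frac{834}{557 \cdot 20897} = \left(- \frac{834}{557}\right) \frac{1}{20897} = - \frac{834}{11639629}$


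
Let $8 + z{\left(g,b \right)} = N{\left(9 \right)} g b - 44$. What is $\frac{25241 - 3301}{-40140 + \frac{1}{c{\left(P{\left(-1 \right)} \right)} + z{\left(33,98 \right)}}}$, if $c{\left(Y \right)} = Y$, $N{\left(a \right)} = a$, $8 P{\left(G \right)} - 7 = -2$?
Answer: $- \frac{1274916945}{2332505293} \approx -0.54659$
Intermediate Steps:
$P{\left(G \right)} = \frac{5}{8}$ ($P{\left(G \right)} = \frac{7}{8} + \frac{1}{8} \left(-2\right) = \frac{7}{8} - \frac{1}{4} = \frac{5}{8}$)
$z{\left(g,b \right)} = -52 + 9 b g$ ($z{\left(g,b \right)} = -8 + \left(9 g b - 44\right) = -8 + \left(9 b g - 44\right) = -8 + \left(-44 + 9 b g\right) = -52 + 9 b g$)
$\frac{25241 - 3301}{-40140 + \frac{1}{c{\left(P{\left(-1 \right)} \right)} + z{\left(33,98 \right)}}} = \frac{25241 - 3301}{-40140 + \frac{1}{\frac{5}{8} - \left(52 - 29106\right)}} = \frac{21940}{-40140 + \frac{1}{\frac{5}{8} + \left(-52 + 29106\right)}} = \frac{21940}{-40140 + \frac{1}{\frac{5}{8} + 29054}} = \frac{21940}{-40140 + \frac{1}{\frac{232437}{8}}} = \frac{21940}{-40140 + \frac{8}{232437}} = \frac{21940}{- \frac{9330021172}{232437}} = 21940 \left(- \frac{232437}{9330021172}\right) = - \frac{1274916945}{2332505293}$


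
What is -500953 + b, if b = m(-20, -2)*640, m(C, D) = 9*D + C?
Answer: -525273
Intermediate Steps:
m(C, D) = C + 9*D
b = -24320 (b = (-20 + 9*(-2))*640 = (-20 - 18)*640 = -38*640 = -24320)
-500953 + b = -500953 - 24320 = -525273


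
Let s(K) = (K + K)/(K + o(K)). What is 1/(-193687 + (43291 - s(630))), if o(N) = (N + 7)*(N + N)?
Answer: -1275/191754902 ≈ -6.6491e-6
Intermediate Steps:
o(N) = 2*N*(7 + N) (o(N) = (7 + N)*(2*N) = 2*N*(7 + N))
s(K) = 2*K/(K + 2*K*(7 + K)) (s(K) = (K + K)/(K + 2*K*(7 + K)) = (2*K)/(K + 2*K*(7 + K)) = 2*K/(K + 2*K*(7 + K)))
1/(-193687 + (43291 - s(630))) = 1/(-193687 + (43291 - 2/(15 + 2*630))) = 1/(-193687 + (43291 - 2/(15 + 1260))) = 1/(-193687 + (43291 - 2/1275)) = 1/(-193687 + 55196023/1275) = 1/(-191754902/1275) = -1275/191754902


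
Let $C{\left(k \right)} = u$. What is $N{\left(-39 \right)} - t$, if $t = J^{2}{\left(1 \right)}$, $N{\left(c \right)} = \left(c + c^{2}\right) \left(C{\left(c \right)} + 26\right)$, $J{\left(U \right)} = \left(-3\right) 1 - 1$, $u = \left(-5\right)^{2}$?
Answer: $75566$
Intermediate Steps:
$u = 25$
$C{\left(k \right)} = 25$
$J{\left(U \right)} = -4$ ($J{\left(U \right)} = -3 - 1 = -4$)
$N{\left(c \right)} = 51 c + 51 c^{2}$ ($N{\left(c \right)} = \left(c + c^{2}\right) \left(25 + 26\right) = \left(c + c^{2}\right) 51 = 51 c + 51 c^{2}$)
$t = 16$ ($t = \left(-4\right)^{2} = 16$)
$N{\left(-39 \right)} - t = 51 \left(-39\right) \left(1 - 39\right) - 16 = 51 \left(-39\right) \left(-38\right) - 16 = 75582 - 16 = 75566$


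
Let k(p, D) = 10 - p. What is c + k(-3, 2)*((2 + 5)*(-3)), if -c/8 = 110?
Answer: -1153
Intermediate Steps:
c = -880 (c = -8*110 = -880)
c + k(-3, 2)*((2 + 5)*(-3)) = -880 + (10 - 1*(-3))*((2 + 5)*(-3)) = -880 + (10 + 3)*(7*(-3)) = -880 + 13*(-21) = -880 - 273 = -1153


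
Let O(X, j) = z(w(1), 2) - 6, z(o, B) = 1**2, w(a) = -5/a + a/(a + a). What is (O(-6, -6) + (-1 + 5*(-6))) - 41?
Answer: -77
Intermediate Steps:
w(a) = 1/2 - 5/a (w(a) = -5/a + a/((2*a)) = -5/a + a*(1/(2*a)) = -5/a + 1/2 = 1/2 - 5/a)
z(o, B) = 1
O(X, j) = -5 (O(X, j) = 1 - 6 = -5)
(O(-6, -6) + (-1 + 5*(-6))) - 41 = (-5 + (-1 + 5*(-6))) - 41 = (-5 + (-1 - 30)) - 41 = (-5 - 31) - 41 = -36 - 41 = -77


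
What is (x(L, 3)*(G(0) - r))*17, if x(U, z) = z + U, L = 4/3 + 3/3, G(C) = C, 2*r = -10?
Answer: 1360/3 ≈ 453.33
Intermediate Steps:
r = -5 (r = (½)*(-10) = -5)
L = 7/3 (L = 4*(⅓) + 3*(⅓) = 4/3 + 1 = 7/3 ≈ 2.3333)
x(U, z) = U + z
(x(L, 3)*(G(0) - r))*17 = ((7/3 + 3)*(0 - 1*(-5)))*17 = (16*(0 + 5)/3)*17 = ((16/3)*5)*17 = (80/3)*17 = 1360/3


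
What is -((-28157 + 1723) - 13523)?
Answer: 39957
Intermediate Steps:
-((-28157 + 1723) - 13523) = -(-26434 - 13523) = -1*(-39957) = 39957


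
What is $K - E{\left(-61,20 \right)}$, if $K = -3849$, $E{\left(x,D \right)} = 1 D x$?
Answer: $-2629$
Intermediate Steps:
$E{\left(x,D \right)} = D x$
$K - E{\left(-61,20 \right)} = -3849 - 20 \left(-61\right) = -3849 - -1220 = -3849 + 1220 = -2629$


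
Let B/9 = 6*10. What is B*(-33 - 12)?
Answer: -24300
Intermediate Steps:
B = 540 (B = 9*(6*10) = 9*60 = 540)
B*(-33 - 12) = 540*(-33 - 12) = 540*(-45) = -24300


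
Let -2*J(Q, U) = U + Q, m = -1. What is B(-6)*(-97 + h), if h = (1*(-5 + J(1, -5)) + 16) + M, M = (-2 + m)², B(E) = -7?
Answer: 525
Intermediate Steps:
J(Q, U) = -Q/2 - U/2 (J(Q, U) = -(U + Q)/2 = -(Q + U)/2 = -Q/2 - U/2)
M = 9 (M = (-2 - 1)² = (-3)² = 9)
h = 22 (h = (1*(-5 + (-½*1 - ½*(-5))) + 16) + 9 = (1*(-5 + (-½ + 5/2)) + 16) + 9 = (1*(-5 + 2) + 16) + 9 = (1*(-3) + 16) + 9 = (-3 + 16) + 9 = 13 + 9 = 22)
B(-6)*(-97 + h) = -7*(-97 + 22) = -7*(-75) = 525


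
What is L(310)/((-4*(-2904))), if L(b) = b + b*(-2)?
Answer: -155/5808 ≈ -0.026687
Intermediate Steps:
L(b) = -b (L(b) = b - 2*b = -b)
L(310)/((-4*(-2904))) = (-1*310)/((-4*(-2904))) = -310/11616 = -310*1/11616 = -155/5808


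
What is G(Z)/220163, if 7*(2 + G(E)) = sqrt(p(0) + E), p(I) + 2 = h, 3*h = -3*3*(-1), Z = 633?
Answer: -2/220163 + sqrt(634)/1541141 ≈ 7.2539e-6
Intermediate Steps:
h = 3 (h = (-3*3*(-1))/3 = (-9*(-1))/3 = (1/3)*9 = 3)
p(I) = 1 (p(I) = -2 + 3 = 1)
G(E) = -2 + sqrt(1 + E)/7
G(Z)/220163 = (-2 + sqrt(1 + 633)/7)/220163 = (-2 + sqrt(634)/7)*(1/220163) = -2/220163 + sqrt(634)/1541141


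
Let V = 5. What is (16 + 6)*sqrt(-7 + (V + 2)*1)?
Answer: 0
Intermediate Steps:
(16 + 6)*sqrt(-7 + (V + 2)*1) = (16 + 6)*sqrt(-7 + (5 + 2)*1) = 22*sqrt(-7 + 7*1) = 22*sqrt(-7 + 7) = 22*sqrt(0) = 22*0 = 0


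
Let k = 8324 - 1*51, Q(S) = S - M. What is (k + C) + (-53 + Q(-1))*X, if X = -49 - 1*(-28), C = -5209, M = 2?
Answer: 4240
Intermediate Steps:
Q(S) = -2 + S (Q(S) = S - 1*2 = S - 2 = -2 + S)
X = -21 (X = -49 + 28 = -21)
k = 8273 (k = 8324 - 51 = 8273)
(k + C) + (-53 + Q(-1))*X = (8273 - 5209) + (-53 + (-2 - 1))*(-21) = 3064 + (-53 - 3)*(-21) = 3064 - 56*(-21) = 3064 + 1176 = 4240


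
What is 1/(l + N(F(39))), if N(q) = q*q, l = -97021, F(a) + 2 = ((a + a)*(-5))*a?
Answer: 1/231307923 ≈ 4.3232e-9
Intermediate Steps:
F(a) = -2 - 10*a² (F(a) = -2 + ((a + a)*(-5))*a = -2 + ((2*a)*(-5))*a = -2 + (-10*a)*a = -2 - 10*a²)
N(q) = q²
1/(l + N(F(39))) = 1/(-97021 + (-2 - 10*39²)²) = 1/(-97021 + (-2 - 10*1521)²) = 1/(-97021 + (-2 - 15210)²) = 1/(-97021 + (-15212)²) = 1/(-97021 + 231404944) = 1/231307923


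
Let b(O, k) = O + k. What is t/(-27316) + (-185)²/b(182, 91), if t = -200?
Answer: 233736175/1864317 ≈ 125.37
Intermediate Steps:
t/(-27316) + (-185)²/b(182, 91) = -200/(-27316) + (-185)²/(182 + 91) = -200*(-1/27316) + 34225/273 = 50/6829 + 34225*(1/273) = 50/6829 + 34225/273 = 233736175/1864317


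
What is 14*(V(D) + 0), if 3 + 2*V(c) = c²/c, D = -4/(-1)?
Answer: 7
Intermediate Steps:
D = 4 (D = -4*(-1) = 4)
V(c) = -3/2 + c/2 (V(c) = -3/2 + (c²/c)/2 = -3/2 + c/2)
14*(V(D) + 0) = 14*((-3/2 + (½)*4) + 0) = 14*((-3/2 + 2) + 0) = 14*(½ + 0) = 14*(½) = 7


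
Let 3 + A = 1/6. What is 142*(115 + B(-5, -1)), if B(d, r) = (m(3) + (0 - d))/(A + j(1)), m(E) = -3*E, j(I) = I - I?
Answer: 281018/17 ≈ 16530.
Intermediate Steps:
j(I) = 0
A = -17/6 (A = -3 + 1/6 = -3 + ⅙ = -17/6 ≈ -2.8333)
B(d, r) = 54/17 + 6*d/17 (B(d, r) = (-3*3 + (0 - d))/(-17/6 + 0) = (-9 - d)/(-17/6) = (-9 - d)*(-6/17) = 54/17 + 6*d/17)
142*(115 + B(-5, -1)) = 142*(115 + (54/17 + (6/17)*(-5))) = 142*(115 + (54/17 - 30/17)) = 142*(115 + 24/17) = 142*(1979/17) = 281018/17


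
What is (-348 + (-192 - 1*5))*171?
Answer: -93195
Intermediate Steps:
(-348 + (-192 - 1*5))*171 = (-348 + (-192 - 5))*171 = (-348 - 197)*171 = -545*171 = -93195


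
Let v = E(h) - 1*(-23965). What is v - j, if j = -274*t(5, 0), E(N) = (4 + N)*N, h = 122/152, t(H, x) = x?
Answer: 138444105/5776 ≈ 23969.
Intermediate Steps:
h = 61/76 (h = 122*(1/152) = 61/76 ≈ 0.80263)
E(N) = N*(4 + N)
v = 138444105/5776 (v = 61*(4 + 61/76)/76 - 1*(-23965) = (61/76)*(365/76) + 23965 = 22265/5776 + 23965 = 138444105/5776 ≈ 23969.)
j = 0 (j = -274*0 = 0)
v - j = 138444105/5776 - 1*0 = 138444105/5776 + 0 = 138444105/5776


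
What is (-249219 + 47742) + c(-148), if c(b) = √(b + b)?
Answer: -201477 + 2*I*√74 ≈ -2.0148e+5 + 17.205*I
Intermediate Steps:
c(b) = √2*√b (c(b) = √(2*b) = √2*√b)
(-249219 + 47742) + c(-148) = (-249219 + 47742) + √2*√(-148) = -201477 + √2*(2*I*√37) = -201477 + 2*I*√74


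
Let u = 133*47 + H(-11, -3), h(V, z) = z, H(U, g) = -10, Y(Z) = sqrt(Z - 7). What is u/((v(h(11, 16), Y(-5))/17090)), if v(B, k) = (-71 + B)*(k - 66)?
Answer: 10665869/364 + 10665869*I*sqrt(3)/12012 ≈ 29302.0 + 1537.9*I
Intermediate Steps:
Y(Z) = sqrt(-7 + Z)
v(B, k) = (-71 + B)*(-66 + k)
u = 6241 (u = 133*47 - 10 = 6251 - 10 = 6241)
u/((v(h(11, 16), Y(-5))/17090)) = 6241/(((4686 - 71*sqrt(-7 - 5) - 66*16 + 16*sqrt(-7 - 5))/17090)) = 6241/(((4686 - 142*I*sqrt(3) - 1056 + 16*sqrt(-12))*(1/17090))) = 6241/(((4686 - 142*I*sqrt(3) - 1056 + 16*(2*I*sqrt(3)))*(1/17090))) = 6241/(((4686 - 142*I*sqrt(3) - 1056 + 32*I*sqrt(3))*(1/17090))) = 6241/(((3630 - 110*I*sqrt(3))*(1/17090))) = 6241/(363/1709 - 11*I*sqrt(3)/1709)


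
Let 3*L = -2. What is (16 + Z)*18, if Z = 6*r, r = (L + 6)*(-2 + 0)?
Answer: -864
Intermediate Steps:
L = -⅔ (L = (⅓)*(-2) = -⅔ ≈ -0.66667)
r = -32/3 (r = (-⅔ + 6)*(-2 + 0) = (16/3)*(-2) = -32/3 ≈ -10.667)
Z = -64 (Z = 6*(-32/3) = -64)
(16 + Z)*18 = (16 - 64)*18 = -48*18 = -864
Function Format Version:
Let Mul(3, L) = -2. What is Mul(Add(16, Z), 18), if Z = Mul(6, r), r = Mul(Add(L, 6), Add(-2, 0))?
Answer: -864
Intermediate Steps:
L = Rational(-2, 3) (L = Mul(Rational(1, 3), -2) = Rational(-2, 3) ≈ -0.66667)
r = Rational(-32, 3) (r = Mul(Add(Rational(-2, 3), 6), Add(-2, 0)) = Mul(Rational(16, 3), -2) = Rational(-32, 3) ≈ -10.667)
Z = -64 (Z = Mul(6, Rational(-32, 3)) = -64)
Mul(Add(16, Z), 18) = Mul(Add(16, -64), 18) = Mul(-48, 18) = -864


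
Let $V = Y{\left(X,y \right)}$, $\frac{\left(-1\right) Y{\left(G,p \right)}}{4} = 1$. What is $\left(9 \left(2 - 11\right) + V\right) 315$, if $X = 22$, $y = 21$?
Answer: $-26775$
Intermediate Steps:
$Y{\left(G,p \right)} = -4$ ($Y{\left(G,p \right)} = \left(-4\right) 1 = -4$)
$V = -4$
$\left(9 \left(2 - 11\right) + V\right) 315 = \left(9 \left(2 - 11\right) - 4\right) 315 = \left(9 \left(-9\right) - 4\right) 315 = \left(-81 - 4\right) 315 = \left(-85\right) 315 = -26775$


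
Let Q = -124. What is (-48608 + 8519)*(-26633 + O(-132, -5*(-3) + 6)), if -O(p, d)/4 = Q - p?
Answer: 1068973185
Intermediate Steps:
O(p, d) = 496 + 4*p (O(p, d) = -4*(-124 - p) = 496 + 4*p)
(-48608 + 8519)*(-26633 + O(-132, -5*(-3) + 6)) = (-48608 + 8519)*(-26633 + (496 + 4*(-132))) = -40089*(-26633 + (496 - 528)) = -40089*(-26633 - 32) = -40089*(-26665) = 1068973185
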